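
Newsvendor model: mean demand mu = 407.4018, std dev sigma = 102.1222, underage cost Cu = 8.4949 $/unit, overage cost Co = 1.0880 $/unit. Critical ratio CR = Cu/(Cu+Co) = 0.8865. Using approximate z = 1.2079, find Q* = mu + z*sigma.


CR = Cu/(Cu+Co) = 8.4949/(8.4949+1.0880) = 0.8865
z = 1.2079
Q* = 407.4018 + 1.2079 * 102.1222 = 530.7552

530.7552 units


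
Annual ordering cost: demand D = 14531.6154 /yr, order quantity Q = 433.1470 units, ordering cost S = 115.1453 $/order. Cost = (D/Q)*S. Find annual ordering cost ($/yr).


Number of orders = D/Q = 33.5489
Cost = 33.5489 * 115.1453 = 3863.0008

3863.0008 $/yr


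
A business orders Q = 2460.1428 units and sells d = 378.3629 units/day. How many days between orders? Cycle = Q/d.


Cycle = 2460.1428 / 378.3629 = 6.5021

6.5021 days


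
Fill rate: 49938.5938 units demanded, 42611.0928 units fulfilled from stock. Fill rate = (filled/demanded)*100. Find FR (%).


FR = 42611.0928 / 49938.5938 * 100 = 85.3270

85.3270%


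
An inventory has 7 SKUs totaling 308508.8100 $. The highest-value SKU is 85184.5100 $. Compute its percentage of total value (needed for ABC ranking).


Top item = 85184.5100
Total = 308508.8100
Percentage = 85184.5100 / 308508.8100 * 100 = 27.6117

27.6117%


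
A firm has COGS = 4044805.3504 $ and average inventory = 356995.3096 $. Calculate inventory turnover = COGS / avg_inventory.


Turnover = 4044805.3504 / 356995.3096 = 11.3301

11.3301


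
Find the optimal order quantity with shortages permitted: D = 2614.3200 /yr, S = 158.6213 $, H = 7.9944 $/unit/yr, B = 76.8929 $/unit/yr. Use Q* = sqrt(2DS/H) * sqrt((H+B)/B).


sqrt(2DS/H) = 322.0937
sqrt((H+B)/B) = 1.0507
Q* = 322.0937 * 1.0507 = 338.4234

338.4234 units


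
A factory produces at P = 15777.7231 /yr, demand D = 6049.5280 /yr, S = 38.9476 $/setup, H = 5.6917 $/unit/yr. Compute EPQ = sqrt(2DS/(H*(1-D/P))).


1 - D/P = 1 - 0.3834 = 0.6166
H*(1-D/P) = 3.5094
2DS = 471229.1935
EPQ = sqrt(134277.1902) = 366.4385

366.4385 units


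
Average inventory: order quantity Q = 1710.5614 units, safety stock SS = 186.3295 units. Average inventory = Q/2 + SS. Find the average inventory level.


Q/2 = 855.2807
Avg = 855.2807 + 186.3295 = 1041.6102

1041.6102 units


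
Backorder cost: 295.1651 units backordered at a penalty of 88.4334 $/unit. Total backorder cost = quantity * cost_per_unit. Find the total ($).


Total = 295.1651 * 88.4334 = 26102.4534

26102.4534 $


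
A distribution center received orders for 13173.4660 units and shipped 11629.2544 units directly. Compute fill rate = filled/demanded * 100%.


FR = 11629.2544 / 13173.4660 * 100 = 88.2779

88.2779%


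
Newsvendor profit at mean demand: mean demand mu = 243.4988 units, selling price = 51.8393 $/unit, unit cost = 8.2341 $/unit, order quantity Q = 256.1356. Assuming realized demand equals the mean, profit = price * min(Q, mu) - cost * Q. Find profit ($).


Sales at mu = min(256.1356, 243.4988) = 243.4988
Revenue = 51.8393 * 243.4988 = 12622.8073
Total cost = 8.2341 * 256.1356 = 2109.0461
Profit = 12622.8073 - 2109.0461 = 10513.7612

10513.7612 $


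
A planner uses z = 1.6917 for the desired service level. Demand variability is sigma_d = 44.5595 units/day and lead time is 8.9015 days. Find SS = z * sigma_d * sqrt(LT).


sqrt(LT) = sqrt(8.9015) = 2.9835
SS = 1.6917 * 44.5595 * 2.9835 = 224.9030

224.9030 units


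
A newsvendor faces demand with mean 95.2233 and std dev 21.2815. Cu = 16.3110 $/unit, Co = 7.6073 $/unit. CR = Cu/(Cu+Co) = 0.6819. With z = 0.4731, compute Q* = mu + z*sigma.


CR = Cu/(Cu+Co) = 16.3110/(16.3110+7.6073) = 0.6819
z = 0.4731
Q* = 95.2233 + 0.4731 * 21.2815 = 105.2916

105.2916 units


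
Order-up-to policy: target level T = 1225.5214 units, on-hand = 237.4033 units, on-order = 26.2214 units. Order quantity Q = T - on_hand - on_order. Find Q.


Inventory position = OH + OO = 237.4033 + 26.2214 = 263.6247
Q = 1225.5214 - 263.6247 = 961.8967

961.8967 units


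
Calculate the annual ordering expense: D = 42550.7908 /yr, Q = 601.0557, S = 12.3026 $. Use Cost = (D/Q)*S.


Number of orders = D/Q = 70.7934
Cost = 70.7934 * 12.3026 = 870.9432

870.9432 $/yr


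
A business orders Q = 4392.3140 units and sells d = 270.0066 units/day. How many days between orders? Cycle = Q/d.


Cycle = 4392.3140 / 270.0066 = 16.2674

16.2674 days


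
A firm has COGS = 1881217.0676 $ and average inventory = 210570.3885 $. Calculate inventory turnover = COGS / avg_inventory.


Turnover = 1881217.0676 / 210570.3885 = 8.9339

8.9339


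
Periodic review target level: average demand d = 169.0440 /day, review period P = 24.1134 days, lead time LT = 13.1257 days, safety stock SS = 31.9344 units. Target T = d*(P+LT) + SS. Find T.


P + LT = 37.2391
d*(P+LT) = 169.0440 * 37.2391 = 6295.0464
T = 6295.0464 + 31.9344 = 6326.9808

6326.9808 units


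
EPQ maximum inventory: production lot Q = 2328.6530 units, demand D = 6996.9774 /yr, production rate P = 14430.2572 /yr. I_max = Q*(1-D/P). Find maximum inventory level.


D/P = 0.4849
1 - D/P = 0.5151
I_max = 2328.6530 * 0.5151 = 1199.5302

1199.5302 units


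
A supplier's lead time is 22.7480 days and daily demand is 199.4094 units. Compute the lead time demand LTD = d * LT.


LTD = 199.4094 * 22.7480 = 4536.1650

4536.1650 units


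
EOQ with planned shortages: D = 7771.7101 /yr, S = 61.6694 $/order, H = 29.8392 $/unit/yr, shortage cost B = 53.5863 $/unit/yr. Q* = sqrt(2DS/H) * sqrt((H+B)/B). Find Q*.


sqrt(2DS/H) = 179.2316
sqrt((H+B)/B) = 1.2477
Q* = 179.2316 * 1.2477 = 223.6336

223.6336 units


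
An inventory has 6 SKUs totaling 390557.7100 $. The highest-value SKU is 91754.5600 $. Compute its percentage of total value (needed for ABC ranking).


Top item = 91754.5600
Total = 390557.7100
Percentage = 91754.5600 / 390557.7100 * 100 = 23.4932

23.4932%


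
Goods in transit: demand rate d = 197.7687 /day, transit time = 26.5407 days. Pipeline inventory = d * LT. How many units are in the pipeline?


Pipeline = 197.7687 * 26.5407 = 5248.9197

5248.9197 units


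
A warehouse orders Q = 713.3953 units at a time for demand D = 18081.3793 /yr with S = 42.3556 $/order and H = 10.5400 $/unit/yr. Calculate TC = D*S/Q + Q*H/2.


Ordering cost = D*S/Q = 1073.5250
Holding cost = Q*H/2 = 3759.5932
TC = 1073.5250 + 3759.5932 = 4833.1182

4833.1182 $/yr


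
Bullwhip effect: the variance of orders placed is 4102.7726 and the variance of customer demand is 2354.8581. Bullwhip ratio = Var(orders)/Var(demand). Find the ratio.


BW = 4102.7726 / 2354.8581 = 1.7423

1.7423


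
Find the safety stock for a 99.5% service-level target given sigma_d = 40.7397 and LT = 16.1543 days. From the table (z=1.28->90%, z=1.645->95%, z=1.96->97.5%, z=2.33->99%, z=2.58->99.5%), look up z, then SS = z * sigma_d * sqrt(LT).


From the table, SL = 99.5% corresponds to z = 2.58
sqrt(LT) = sqrt(16.1543) = 4.0192
SS = 2.58 * 40.7397 * 4.0192 = 422.4561

422.4561 units


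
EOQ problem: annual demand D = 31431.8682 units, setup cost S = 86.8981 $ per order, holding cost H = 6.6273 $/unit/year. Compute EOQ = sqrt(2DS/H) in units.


2*D*S = 2 * 31431.8682 * 86.8981 = 5462739.2521
2*D*S/H = 824278.2509
EOQ = sqrt(824278.2509) = 907.8977

907.8977 units


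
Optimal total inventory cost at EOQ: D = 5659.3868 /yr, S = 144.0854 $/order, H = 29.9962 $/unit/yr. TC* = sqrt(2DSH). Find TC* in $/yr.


2*D*S*H = 48919903.3439
TC* = sqrt(48919903.3439) = 6994.2765

6994.2765 $/yr


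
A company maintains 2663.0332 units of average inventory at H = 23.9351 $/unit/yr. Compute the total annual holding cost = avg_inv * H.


Cost = 2663.0332 * 23.9351 = 63739.9659

63739.9659 $/yr


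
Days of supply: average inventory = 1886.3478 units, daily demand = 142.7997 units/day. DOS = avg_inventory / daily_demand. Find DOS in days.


DOS = 1886.3478 / 142.7997 = 13.2097

13.2097 days


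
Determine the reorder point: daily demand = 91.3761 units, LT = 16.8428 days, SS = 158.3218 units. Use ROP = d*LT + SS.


d*LT = 91.3761 * 16.8428 = 1539.0294
ROP = 1539.0294 + 158.3218 = 1697.3512

1697.3512 units


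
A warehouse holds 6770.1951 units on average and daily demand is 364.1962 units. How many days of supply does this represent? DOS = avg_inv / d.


DOS = 6770.1951 / 364.1962 = 18.5894

18.5894 days


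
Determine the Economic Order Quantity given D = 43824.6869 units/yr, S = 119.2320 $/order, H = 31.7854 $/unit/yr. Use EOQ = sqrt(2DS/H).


2*D*S = 2 * 43824.6869 * 119.2320 = 10450610.1369
2*D*S/H = 328786.4912
EOQ = sqrt(328786.4912) = 573.3991

573.3991 units


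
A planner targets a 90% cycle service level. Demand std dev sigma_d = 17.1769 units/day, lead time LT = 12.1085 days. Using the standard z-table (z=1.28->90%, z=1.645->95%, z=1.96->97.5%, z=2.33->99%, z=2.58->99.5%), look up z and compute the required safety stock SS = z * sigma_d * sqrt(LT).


From the table, SL = 90% corresponds to z = 1.28
sqrt(LT) = sqrt(12.1085) = 3.4797
SS = 1.28 * 17.1769 * 3.4797 = 76.5068

76.5068 units


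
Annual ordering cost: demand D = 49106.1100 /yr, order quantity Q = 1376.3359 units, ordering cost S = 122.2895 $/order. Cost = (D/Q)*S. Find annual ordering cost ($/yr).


Number of orders = D/Q = 35.6789
Cost = 35.6789 * 122.2895 = 4363.1512

4363.1512 $/yr


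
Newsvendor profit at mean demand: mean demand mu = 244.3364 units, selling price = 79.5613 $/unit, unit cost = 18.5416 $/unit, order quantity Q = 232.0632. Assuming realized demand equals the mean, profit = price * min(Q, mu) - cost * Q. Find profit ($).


Sales at mu = min(232.0632, 244.3364) = 232.0632
Revenue = 79.5613 * 232.0632 = 18463.2499
Total cost = 18.5416 * 232.0632 = 4302.8230
Profit = 18463.2499 - 4302.8230 = 14160.4268

14160.4268 $


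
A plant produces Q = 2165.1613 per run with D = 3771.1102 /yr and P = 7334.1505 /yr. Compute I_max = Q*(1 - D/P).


D/P = 0.5142
1 - D/P = 0.4858
I_max = 2165.1613 * 0.4858 = 1051.8678

1051.8678 units


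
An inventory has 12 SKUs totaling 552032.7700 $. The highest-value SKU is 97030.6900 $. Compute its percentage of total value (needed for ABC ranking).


Top item = 97030.6900
Total = 552032.7700
Percentage = 97030.6900 / 552032.7700 * 100 = 17.5770

17.5770%


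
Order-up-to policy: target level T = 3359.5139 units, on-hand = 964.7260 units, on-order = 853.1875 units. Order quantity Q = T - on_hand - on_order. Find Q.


Inventory position = OH + OO = 964.7260 + 853.1875 = 1817.9135
Q = 3359.5139 - 1817.9135 = 1541.6004

1541.6004 units


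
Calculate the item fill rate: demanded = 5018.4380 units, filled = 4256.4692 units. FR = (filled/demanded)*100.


FR = 4256.4692 / 5018.4380 * 100 = 84.8166

84.8166%


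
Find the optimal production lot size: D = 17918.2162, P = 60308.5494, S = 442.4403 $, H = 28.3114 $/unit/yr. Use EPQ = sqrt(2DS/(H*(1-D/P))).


1 - D/P = 1 - 0.2971 = 0.7029
H*(1-D/P) = 19.8998
2DS = 15855481.9020
EPQ = sqrt(796764.8247) = 892.6168

892.6168 units


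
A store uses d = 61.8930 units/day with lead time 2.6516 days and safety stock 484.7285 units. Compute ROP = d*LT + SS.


d*LT = 61.8930 * 2.6516 = 164.1155
ROP = 164.1155 + 484.7285 = 648.8440

648.8440 units


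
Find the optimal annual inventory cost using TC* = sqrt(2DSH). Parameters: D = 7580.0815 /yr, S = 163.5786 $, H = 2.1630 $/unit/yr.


2*D*S*H = 5363976.6316
TC* = sqrt(5363976.6316) = 2316.0260

2316.0260 $/yr


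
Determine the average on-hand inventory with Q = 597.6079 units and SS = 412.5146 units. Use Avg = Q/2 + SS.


Q/2 = 298.8039
Avg = 298.8039 + 412.5146 = 711.3185

711.3185 units


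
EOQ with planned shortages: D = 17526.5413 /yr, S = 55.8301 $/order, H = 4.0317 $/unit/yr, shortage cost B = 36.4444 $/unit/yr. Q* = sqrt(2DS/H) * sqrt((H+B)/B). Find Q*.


sqrt(2DS/H) = 696.7119
sqrt((H+B)/B) = 1.0539
Q* = 696.7119 * 1.0539 = 734.2385

734.2385 units


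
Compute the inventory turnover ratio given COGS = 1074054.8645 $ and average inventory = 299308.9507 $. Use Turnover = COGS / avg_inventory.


Turnover = 1074054.8645 / 299308.9507 = 3.5884

3.5884


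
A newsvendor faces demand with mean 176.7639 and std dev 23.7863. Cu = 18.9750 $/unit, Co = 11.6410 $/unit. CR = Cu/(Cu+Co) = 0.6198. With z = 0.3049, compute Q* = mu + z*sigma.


CR = Cu/(Cu+Co) = 18.9750/(18.9750+11.6410) = 0.6198
z = 0.3049
Q* = 176.7639 + 0.3049 * 23.7863 = 184.0163

184.0163 units


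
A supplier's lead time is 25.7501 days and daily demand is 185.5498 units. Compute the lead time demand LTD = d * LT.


LTD = 185.5498 * 25.7501 = 4777.9259

4777.9259 units


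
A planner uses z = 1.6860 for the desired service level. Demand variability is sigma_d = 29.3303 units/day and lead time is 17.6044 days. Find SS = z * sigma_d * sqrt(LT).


sqrt(LT) = sqrt(17.6044) = 4.1958
SS = 1.6860 * 29.3303 * 4.1958 = 207.4840

207.4840 units


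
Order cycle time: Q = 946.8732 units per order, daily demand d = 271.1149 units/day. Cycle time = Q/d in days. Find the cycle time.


Cycle = 946.8732 / 271.1149 = 3.4925

3.4925 days


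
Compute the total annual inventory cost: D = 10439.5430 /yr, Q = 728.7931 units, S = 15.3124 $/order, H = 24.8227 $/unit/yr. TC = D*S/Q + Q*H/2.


Ordering cost = D*S/Q = 219.3413
Holding cost = Q*H/2 = 9045.3062
TC = 219.3413 + 9045.3062 = 9264.6476

9264.6476 $/yr


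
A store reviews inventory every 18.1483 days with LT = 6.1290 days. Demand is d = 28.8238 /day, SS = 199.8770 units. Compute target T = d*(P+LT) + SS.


P + LT = 24.2773
d*(P+LT) = 28.8238 * 24.2773 = 699.7640
T = 699.7640 + 199.8770 = 899.6410

899.6410 units


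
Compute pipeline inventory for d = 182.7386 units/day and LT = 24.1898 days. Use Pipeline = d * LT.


Pipeline = 182.7386 * 24.1898 = 4420.4102

4420.4102 units


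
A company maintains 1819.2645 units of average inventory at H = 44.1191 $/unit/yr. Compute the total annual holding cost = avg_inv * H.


Cost = 1819.2645 * 44.1191 = 80264.3124

80264.3124 $/yr


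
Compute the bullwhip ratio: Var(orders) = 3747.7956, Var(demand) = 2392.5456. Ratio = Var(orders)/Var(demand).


BW = 3747.7956 / 2392.5456 = 1.5664

1.5664


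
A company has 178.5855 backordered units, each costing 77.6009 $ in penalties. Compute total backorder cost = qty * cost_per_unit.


Total = 178.5855 * 77.6009 = 13858.3955

13858.3955 $


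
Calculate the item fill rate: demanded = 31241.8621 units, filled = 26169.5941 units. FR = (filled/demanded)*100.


FR = 26169.5941 / 31241.8621 * 100 = 83.7645

83.7645%


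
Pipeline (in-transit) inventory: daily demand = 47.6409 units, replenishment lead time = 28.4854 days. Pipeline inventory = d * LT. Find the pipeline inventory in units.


Pipeline = 47.6409 * 28.4854 = 1357.0701

1357.0701 units


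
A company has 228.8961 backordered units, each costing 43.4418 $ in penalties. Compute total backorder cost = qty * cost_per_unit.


Total = 228.8961 * 43.4418 = 9943.6586

9943.6586 $


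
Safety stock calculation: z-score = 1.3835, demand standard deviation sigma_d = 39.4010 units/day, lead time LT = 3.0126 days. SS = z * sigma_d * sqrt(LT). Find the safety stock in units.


sqrt(LT) = sqrt(3.0126) = 1.7357
SS = 1.3835 * 39.4010 * 1.7357 = 94.6144

94.6144 units


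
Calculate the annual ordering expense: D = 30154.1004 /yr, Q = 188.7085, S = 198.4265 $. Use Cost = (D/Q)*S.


Number of orders = D/Q = 159.7920
Cost = 159.7920 * 198.4265 = 31706.9586

31706.9586 $/yr


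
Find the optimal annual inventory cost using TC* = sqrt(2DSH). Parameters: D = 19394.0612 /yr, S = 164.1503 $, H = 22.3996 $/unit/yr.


2*D*S*H = 142620088.3633
TC* = sqrt(142620088.3633) = 11942.3653

11942.3653 $/yr


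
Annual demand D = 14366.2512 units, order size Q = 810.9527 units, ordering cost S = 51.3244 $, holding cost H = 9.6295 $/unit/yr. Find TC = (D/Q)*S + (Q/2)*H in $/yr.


Ordering cost = D*S/Q = 909.2259
Holding cost = Q*H/2 = 3904.5345
TC = 909.2259 + 3904.5345 = 4813.7604

4813.7604 $/yr


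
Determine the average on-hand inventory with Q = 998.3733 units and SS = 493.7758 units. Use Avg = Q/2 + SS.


Q/2 = 499.1866
Avg = 499.1866 + 493.7758 = 992.9624

992.9624 units


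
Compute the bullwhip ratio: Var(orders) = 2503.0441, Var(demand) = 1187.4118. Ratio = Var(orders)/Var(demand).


BW = 2503.0441 / 1187.4118 = 2.1080

2.1080


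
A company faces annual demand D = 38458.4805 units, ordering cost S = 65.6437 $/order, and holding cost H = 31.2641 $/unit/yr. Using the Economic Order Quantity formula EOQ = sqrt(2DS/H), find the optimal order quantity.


2*D*S = 2 * 38458.4805 * 65.6437 = 5049113.9128
2*D*S/H = 161498.7770
EOQ = sqrt(161498.7770) = 401.8691

401.8691 units


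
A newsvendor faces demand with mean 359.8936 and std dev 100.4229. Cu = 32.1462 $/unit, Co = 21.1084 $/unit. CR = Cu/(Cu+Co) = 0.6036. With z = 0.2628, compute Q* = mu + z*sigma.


CR = Cu/(Cu+Co) = 32.1462/(32.1462+21.1084) = 0.6036
z = 0.2628
Q* = 359.8936 + 0.2628 * 100.4229 = 386.2847

386.2847 units


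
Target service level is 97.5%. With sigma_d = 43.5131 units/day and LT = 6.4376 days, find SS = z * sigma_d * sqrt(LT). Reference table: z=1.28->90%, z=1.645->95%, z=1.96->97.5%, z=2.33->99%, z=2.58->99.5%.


From the table, SL = 97.5% corresponds to z = 1.96
sqrt(LT) = sqrt(6.4376) = 2.5372
SS = 1.96 * 43.5131 * 2.5372 = 216.3905

216.3905 units


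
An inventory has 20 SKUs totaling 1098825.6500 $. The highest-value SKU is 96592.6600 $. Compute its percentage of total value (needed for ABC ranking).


Top item = 96592.6600
Total = 1098825.6500
Percentage = 96592.6600 / 1098825.6500 * 100 = 8.7905

8.7905%


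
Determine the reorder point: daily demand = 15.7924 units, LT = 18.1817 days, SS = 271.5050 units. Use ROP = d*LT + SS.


d*LT = 15.7924 * 18.1817 = 287.1327
ROP = 287.1327 + 271.5050 = 558.6377

558.6377 units


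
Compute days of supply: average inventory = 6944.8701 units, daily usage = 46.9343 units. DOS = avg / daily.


DOS = 6944.8701 / 46.9343 = 147.9700

147.9700 days


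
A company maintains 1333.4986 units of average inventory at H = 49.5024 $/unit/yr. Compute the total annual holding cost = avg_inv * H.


Cost = 1333.4986 * 49.5024 = 66011.3811

66011.3811 $/yr


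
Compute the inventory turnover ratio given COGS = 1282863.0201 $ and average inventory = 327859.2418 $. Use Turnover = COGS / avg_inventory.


Turnover = 1282863.0201 / 327859.2418 = 3.9128

3.9128


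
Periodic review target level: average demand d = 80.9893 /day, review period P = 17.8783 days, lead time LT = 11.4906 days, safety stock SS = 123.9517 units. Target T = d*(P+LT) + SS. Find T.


P + LT = 29.3689
d*(P+LT) = 80.9893 * 29.3689 = 2378.5667
T = 2378.5667 + 123.9517 = 2502.5184

2502.5184 units


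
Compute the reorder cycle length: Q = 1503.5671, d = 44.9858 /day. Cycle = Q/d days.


Cycle = 1503.5671 / 44.9858 = 33.4231

33.4231 days


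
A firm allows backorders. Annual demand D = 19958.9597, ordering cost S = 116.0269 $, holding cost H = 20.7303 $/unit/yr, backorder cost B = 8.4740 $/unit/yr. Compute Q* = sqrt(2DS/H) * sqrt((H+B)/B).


sqrt(2DS/H) = 472.6727
sqrt((H+B)/B) = 1.8564
Q* = 472.6727 * 1.8564 = 877.4849

877.4849 units


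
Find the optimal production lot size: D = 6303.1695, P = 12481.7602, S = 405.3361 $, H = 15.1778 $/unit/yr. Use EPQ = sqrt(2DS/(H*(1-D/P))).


1 - D/P = 1 - 0.5050 = 0.4950
H*(1-D/P) = 7.5132
2DS = 5109804.2855
EPQ = sqrt(680114.2097) = 824.6904

824.6904 units


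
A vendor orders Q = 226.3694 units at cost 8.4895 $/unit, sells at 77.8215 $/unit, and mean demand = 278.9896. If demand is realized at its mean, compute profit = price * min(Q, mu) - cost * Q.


Sales at mu = min(226.3694, 278.9896) = 226.3694
Revenue = 77.8215 * 226.3694 = 17616.4063
Total cost = 8.4895 * 226.3694 = 1921.7630
Profit = 17616.4063 - 1921.7630 = 15694.6432

15694.6432 $


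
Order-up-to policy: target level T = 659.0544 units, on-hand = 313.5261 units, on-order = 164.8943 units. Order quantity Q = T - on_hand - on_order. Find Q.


Inventory position = OH + OO = 313.5261 + 164.8943 = 478.4204
Q = 659.0544 - 478.4204 = 180.6340

180.6340 units


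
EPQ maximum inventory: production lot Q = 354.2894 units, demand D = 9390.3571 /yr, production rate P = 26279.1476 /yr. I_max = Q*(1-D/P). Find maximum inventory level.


D/P = 0.3573
1 - D/P = 0.6427
I_max = 354.2894 * 0.6427 = 227.6908

227.6908 units


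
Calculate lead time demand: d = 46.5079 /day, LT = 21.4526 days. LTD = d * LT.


LTD = 46.5079 * 21.4526 = 997.7154

997.7154 units


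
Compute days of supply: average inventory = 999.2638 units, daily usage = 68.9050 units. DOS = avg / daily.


DOS = 999.2638 / 68.9050 = 14.5021

14.5021 days


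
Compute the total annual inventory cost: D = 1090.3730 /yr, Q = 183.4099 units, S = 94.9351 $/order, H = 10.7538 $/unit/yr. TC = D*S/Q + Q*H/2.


Ordering cost = D*S/Q = 564.3898
Holding cost = Q*H/2 = 986.1767
TC = 564.3898 + 986.1767 = 1550.5665

1550.5665 $/yr


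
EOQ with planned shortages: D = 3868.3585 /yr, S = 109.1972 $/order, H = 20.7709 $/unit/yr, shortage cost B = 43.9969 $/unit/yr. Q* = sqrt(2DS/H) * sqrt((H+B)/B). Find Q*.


sqrt(2DS/H) = 201.6770
sqrt((H+B)/B) = 1.2133
Q* = 201.6770 * 1.2133 = 244.6949

244.6949 units


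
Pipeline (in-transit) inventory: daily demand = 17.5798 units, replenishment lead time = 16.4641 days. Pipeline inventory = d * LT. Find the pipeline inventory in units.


Pipeline = 17.5798 * 16.4641 = 289.4356

289.4356 units


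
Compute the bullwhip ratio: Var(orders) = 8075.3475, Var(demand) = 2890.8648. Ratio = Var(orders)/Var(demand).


BW = 8075.3475 / 2890.8648 = 2.7934

2.7934


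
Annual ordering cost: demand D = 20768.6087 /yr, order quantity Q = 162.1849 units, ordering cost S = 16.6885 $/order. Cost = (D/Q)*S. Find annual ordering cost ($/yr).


Number of orders = D/Q = 128.0551
Cost = 128.0551 * 16.6885 = 2137.0481

2137.0481 $/yr


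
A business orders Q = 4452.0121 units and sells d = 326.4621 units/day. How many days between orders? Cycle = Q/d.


Cycle = 4452.0121 / 326.4621 = 13.6371

13.6371 days


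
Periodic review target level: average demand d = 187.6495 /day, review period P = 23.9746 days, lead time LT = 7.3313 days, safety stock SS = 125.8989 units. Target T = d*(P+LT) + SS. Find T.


P + LT = 31.3059
d*(P+LT) = 187.6495 * 31.3059 = 5874.5365
T = 5874.5365 + 125.8989 = 6000.4354

6000.4354 units


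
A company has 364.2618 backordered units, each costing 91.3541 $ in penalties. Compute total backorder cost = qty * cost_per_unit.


Total = 364.2618 * 91.3541 = 33276.8089

33276.8089 $


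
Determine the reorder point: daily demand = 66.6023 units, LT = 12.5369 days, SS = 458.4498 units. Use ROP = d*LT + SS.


d*LT = 66.6023 * 12.5369 = 834.9864
ROP = 834.9864 + 458.4498 = 1293.4362

1293.4362 units


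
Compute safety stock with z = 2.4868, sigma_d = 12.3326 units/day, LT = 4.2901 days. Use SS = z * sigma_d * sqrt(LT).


sqrt(LT) = sqrt(4.2901) = 2.0713
SS = 2.4868 * 12.3326 * 2.0713 = 63.5227

63.5227 units


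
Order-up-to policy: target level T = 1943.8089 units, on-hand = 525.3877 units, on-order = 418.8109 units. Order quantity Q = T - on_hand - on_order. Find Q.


Inventory position = OH + OO = 525.3877 + 418.8109 = 944.1986
Q = 1943.8089 - 944.1986 = 999.6103

999.6103 units


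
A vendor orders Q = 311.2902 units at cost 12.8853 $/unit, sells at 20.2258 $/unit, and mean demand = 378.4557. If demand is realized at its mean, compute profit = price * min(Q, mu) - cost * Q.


Sales at mu = min(311.2902, 378.4557) = 311.2902
Revenue = 20.2258 * 311.2902 = 6296.0933
Total cost = 12.8853 * 311.2902 = 4011.0676
Profit = 6296.0933 - 4011.0676 = 2285.0257

2285.0257 $


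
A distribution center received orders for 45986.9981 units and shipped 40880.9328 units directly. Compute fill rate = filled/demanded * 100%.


FR = 40880.9328 / 45986.9981 * 100 = 88.8967

88.8967%


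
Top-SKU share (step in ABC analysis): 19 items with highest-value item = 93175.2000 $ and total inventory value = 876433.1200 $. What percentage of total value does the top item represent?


Top item = 93175.2000
Total = 876433.1200
Percentage = 93175.2000 / 876433.1200 * 100 = 10.6312

10.6312%


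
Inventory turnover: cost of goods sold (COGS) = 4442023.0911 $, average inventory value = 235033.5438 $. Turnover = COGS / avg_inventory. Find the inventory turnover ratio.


Turnover = 4442023.0911 / 235033.5438 = 18.8995

18.8995


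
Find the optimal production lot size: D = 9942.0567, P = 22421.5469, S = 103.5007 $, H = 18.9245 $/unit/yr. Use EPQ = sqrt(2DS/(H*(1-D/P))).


1 - D/P = 1 - 0.4434 = 0.5566
H*(1-D/P) = 10.5331
2DS = 2058019.6558
EPQ = sqrt(195386.1755) = 442.0251

442.0251 units


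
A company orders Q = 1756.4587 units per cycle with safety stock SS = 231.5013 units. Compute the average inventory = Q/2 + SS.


Q/2 = 878.2293
Avg = 878.2293 + 231.5013 = 1109.7306

1109.7306 units


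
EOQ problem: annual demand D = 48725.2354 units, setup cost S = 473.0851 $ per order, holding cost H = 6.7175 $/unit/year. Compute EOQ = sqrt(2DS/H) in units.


2*D*S = 2 * 48725.2354 * 473.0851 = 46102365.7235
2*D*S/H = 6863024.2982
EOQ = sqrt(6863024.2982) = 2619.7374

2619.7374 units


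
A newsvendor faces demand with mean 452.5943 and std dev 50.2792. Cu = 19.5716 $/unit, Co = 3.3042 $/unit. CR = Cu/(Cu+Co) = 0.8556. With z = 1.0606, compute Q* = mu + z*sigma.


CR = Cu/(Cu+Co) = 19.5716/(19.5716+3.3042) = 0.8556
z = 1.0606
Q* = 452.5943 + 1.0606 * 50.2792 = 505.9204

505.9204 units


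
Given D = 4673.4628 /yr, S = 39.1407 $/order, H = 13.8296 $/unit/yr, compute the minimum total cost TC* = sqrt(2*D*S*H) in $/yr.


2*D*S*H = 5059492.9277
TC* = sqrt(5059492.9277) = 2249.3317

2249.3317 $/yr


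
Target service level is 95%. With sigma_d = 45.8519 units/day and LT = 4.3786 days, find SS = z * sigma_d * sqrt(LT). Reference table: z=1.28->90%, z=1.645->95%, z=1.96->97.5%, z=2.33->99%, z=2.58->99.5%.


From the table, SL = 95% corresponds to z = 1.645
sqrt(LT) = sqrt(4.3786) = 2.0925
SS = 1.645 * 45.8519 * 2.0925 = 157.8305

157.8305 units


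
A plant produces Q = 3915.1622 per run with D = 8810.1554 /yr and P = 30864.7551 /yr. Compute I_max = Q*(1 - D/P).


D/P = 0.2854
1 - D/P = 0.7146
I_max = 3915.1622 * 0.7146 = 2797.6031

2797.6031 units


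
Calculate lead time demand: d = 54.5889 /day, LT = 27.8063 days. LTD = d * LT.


LTD = 54.5889 * 27.8063 = 1517.9153

1517.9153 units


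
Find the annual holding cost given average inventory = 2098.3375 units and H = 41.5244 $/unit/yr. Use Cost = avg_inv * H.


Cost = 2098.3375 * 41.5244 = 87132.2057

87132.2057 $/yr


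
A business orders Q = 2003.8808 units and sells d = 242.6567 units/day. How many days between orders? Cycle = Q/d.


Cycle = 2003.8808 / 242.6567 = 8.2581

8.2581 days


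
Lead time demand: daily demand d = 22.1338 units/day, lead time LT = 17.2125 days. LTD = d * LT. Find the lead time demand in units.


LTD = 22.1338 * 17.2125 = 380.9780

380.9780 units


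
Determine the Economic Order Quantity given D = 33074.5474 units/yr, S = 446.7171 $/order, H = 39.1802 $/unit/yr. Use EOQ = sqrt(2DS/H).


2*D*S = 2 * 33074.5474 * 446.7171 = 29549931.7967
2*D*S/H = 754205.7416
EOQ = sqrt(754205.7416) = 868.4502

868.4502 units


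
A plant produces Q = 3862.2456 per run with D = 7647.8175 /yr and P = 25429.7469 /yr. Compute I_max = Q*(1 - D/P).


D/P = 0.3007
1 - D/P = 0.6993
I_max = 3862.2456 * 0.6993 = 2700.7024

2700.7024 units


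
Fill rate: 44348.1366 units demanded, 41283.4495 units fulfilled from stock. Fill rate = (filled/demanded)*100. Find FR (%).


FR = 41283.4495 / 44348.1366 * 100 = 93.0895

93.0895%


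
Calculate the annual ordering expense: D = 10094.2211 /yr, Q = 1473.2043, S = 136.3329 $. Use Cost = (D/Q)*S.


Number of orders = D/Q = 6.8519
Cost = 6.8519 * 136.3329 = 934.1369

934.1369 $/yr


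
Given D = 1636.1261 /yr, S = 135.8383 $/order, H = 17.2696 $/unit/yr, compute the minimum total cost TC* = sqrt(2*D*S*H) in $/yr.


2*D*S*H = 7676288.4310
TC* = sqrt(7676288.4310) = 2770.6116

2770.6116 $/yr


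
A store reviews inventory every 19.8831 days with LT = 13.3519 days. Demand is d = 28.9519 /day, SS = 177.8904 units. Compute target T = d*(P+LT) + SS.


P + LT = 33.2350
d*(P+LT) = 28.9519 * 33.2350 = 962.2164
T = 962.2164 + 177.8904 = 1140.1068

1140.1068 units


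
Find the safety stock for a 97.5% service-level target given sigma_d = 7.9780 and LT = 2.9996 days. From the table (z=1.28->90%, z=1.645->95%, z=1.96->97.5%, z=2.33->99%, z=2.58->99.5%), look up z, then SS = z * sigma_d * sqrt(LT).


From the table, SL = 97.5% corresponds to z = 1.96
sqrt(LT) = sqrt(2.9996) = 1.7319
SS = 1.96 * 7.9780 * 1.7319 = 27.0821

27.0821 units


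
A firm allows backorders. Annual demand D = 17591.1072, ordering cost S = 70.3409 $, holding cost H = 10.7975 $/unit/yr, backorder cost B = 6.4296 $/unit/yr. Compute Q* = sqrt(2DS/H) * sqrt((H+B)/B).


sqrt(2DS/H) = 478.7447
sqrt((H+B)/B) = 1.6369
Q* = 478.7447 * 1.6369 = 783.6426

783.6426 units


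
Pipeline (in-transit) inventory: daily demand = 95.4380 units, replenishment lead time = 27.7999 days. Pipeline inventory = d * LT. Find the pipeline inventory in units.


Pipeline = 95.4380 * 27.7999 = 2653.1669

2653.1669 units


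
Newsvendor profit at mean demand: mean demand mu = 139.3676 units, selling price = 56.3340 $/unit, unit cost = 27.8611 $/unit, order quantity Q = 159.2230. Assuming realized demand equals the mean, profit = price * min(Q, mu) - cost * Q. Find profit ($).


Sales at mu = min(159.2230, 139.3676) = 139.3676
Revenue = 56.3340 * 139.3676 = 7851.1344
Total cost = 27.8611 * 159.2230 = 4436.1279
Profit = 7851.1344 - 4436.1279 = 3415.0065

3415.0065 $


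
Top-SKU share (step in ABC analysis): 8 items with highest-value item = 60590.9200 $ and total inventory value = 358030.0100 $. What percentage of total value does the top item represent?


Top item = 60590.9200
Total = 358030.0100
Percentage = 60590.9200 / 358030.0100 * 100 = 16.9234

16.9234%


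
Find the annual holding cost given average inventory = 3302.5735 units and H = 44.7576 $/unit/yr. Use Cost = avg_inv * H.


Cost = 3302.5735 * 44.7576 = 147815.2637

147815.2637 $/yr


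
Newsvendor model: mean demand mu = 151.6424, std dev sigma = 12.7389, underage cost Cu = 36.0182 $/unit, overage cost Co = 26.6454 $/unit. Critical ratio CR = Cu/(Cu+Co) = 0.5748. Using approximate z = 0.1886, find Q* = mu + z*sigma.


CR = Cu/(Cu+Co) = 36.0182/(36.0182+26.6454) = 0.5748
z = 0.1886
Q* = 151.6424 + 0.1886 * 12.7389 = 154.0450

154.0450 units


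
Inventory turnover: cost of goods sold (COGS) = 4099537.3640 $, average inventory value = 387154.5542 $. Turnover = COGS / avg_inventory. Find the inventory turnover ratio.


Turnover = 4099537.3640 / 387154.5542 = 10.5889

10.5889


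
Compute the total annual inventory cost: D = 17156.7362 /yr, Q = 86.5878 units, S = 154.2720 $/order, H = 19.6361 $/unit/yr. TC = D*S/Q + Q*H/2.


Ordering cost = D*S/Q = 30567.8630
Holding cost = Q*H/2 = 850.1233
TC = 30567.8630 + 850.1233 = 31417.9863

31417.9863 $/yr


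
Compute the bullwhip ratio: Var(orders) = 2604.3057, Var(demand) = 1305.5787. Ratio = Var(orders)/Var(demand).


BW = 2604.3057 / 1305.5787 = 1.9948

1.9948


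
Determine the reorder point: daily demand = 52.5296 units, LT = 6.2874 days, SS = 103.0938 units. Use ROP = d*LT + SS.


d*LT = 52.5296 * 6.2874 = 330.2746
ROP = 330.2746 + 103.0938 = 433.3684

433.3684 units


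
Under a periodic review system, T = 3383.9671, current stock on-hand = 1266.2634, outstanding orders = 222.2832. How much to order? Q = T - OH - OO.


Inventory position = OH + OO = 1266.2634 + 222.2832 = 1488.5466
Q = 3383.9671 - 1488.5466 = 1895.4205

1895.4205 units


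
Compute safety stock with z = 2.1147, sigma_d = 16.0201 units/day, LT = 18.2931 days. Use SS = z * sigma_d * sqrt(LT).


sqrt(LT) = sqrt(18.2931) = 4.2770
SS = 2.1147 * 16.0201 * 4.2770 = 144.8964

144.8964 units


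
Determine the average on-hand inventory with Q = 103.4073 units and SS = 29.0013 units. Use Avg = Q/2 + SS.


Q/2 = 51.7037
Avg = 51.7037 + 29.0013 = 80.7049

80.7049 units


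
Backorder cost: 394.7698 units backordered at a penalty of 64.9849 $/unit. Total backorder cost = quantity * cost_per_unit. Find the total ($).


Total = 394.7698 * 64.9849 = 25654.0760

25654.0760 $


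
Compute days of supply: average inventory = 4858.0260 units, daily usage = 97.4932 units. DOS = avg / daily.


DOS = 4858.0260 / 97.4932 = 49.8294

49.8294 days


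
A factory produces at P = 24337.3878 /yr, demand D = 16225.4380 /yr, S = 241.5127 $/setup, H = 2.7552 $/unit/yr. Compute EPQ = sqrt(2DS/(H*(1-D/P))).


1 - D/P = 1 - 0.6667 = 0.3333
H*(1-D/P) = 0.9183
2DS = 7837298.6801
EPQ = sqrt(8534183.4908) = 2921.3325

2921.3325 units


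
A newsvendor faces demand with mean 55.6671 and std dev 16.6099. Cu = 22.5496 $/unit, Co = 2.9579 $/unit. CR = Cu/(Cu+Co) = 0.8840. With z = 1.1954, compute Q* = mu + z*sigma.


CR = Cu/(Cu+Co) = 22.5496/(22.5496+2.9579) = 0.8840
z = 1.1954
Q* = 55.6671 + 1.1954 * 16.6099 = 75.5226

75.5226 units


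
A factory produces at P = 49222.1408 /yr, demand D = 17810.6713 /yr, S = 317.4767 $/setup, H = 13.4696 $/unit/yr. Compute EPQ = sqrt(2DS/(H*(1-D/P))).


1 - D/P = 1 - 0.3618 = 0.6382
H*(1-D/P) = 8.5957
2DS = 11308946.2982
EPQ = sqrt(1315647.9311) = 1147.0170

1147.0170 units


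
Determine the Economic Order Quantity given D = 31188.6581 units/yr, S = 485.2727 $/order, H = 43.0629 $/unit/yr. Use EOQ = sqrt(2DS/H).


2*D*S = 2 * 31188.6581 * 485.2727 = 30270008.6511
2*D*S/H = 702925.4567
EOQ = sqrt(702925.4567) = 838.4065

838.4065 units


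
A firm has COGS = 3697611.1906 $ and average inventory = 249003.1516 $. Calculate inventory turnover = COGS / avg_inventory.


Turnover = 3697611.1906 / 249003.1516 = 14.8497

14.8497


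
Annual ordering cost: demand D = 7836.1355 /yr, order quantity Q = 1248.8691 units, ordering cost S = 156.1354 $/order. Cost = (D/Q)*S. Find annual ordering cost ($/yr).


Number of orders = D/Q = 6.2746
Cost = 6.2746 * 156.1354 = 979.6849

979.6849 $/yr


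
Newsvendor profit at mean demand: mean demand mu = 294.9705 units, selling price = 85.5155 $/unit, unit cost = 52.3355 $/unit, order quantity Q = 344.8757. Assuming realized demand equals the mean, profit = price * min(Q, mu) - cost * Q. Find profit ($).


Sales at mu = min(344.8757, 294.9705) = 294.9705
Revenue = 85.5155 * 294.9705 = 25224.5498
Total cost = 52.3355 * 344.8757 = 18049.2422
Profit = 25224.5498 - 18049.2422 = 7175.3076

7175.3076 $


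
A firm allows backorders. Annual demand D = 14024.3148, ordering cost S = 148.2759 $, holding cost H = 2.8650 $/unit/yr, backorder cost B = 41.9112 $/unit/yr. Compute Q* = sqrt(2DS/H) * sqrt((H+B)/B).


sqrt(2DS/H) = 1204.8384
sqrt((H+B)/B) = 1.0336
Q* = 1204.8384 * 1.0336 = 1245.3384

1245.3384 units


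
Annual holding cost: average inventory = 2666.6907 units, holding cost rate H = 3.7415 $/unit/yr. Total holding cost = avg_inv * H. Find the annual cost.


Cost = 2666.6907 * 3.7415 = 9977.4233

9977.4233 $/yr


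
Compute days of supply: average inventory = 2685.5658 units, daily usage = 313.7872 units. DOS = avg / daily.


DOS = 2685.5658 / 313.7872 = 8.5586

8.5586 days


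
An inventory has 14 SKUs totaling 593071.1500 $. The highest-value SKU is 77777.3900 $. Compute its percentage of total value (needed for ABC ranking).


Top item = 77777.3900
Total = 593071.1500
Percentage = 77777.3900 / 593071.1500 * 100 = 13.1143

13.1143%


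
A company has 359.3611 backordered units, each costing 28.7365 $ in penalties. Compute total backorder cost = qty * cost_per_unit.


Total = 359.3611 * 28.7365 = 10326.7803

10326.7803 $


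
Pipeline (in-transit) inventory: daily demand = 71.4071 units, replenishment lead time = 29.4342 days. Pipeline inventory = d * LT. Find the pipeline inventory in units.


Pipeline = 71.4071 * 29.4342 = 2101.8109

2101.8109 units


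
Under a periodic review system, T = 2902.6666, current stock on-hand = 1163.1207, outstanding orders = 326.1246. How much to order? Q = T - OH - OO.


Inventory position = OH + OO = 1163.1207 + 326.1246 = 1489.2453
Q = 2902.6666 - 1489.2453 = 1413.4213

1413.4213 units


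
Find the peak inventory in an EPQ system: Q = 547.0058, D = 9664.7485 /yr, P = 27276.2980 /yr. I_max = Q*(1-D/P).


D/P = 0.3543
1 - D/P = 0.6457
I_max = 547.0058 * 0.6457 = 353.1865

353.1865 units


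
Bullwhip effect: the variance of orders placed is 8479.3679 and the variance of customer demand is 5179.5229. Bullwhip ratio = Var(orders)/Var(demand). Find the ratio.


BW = 8479.3679 / 5179.5229 = 1.6371

1.6371


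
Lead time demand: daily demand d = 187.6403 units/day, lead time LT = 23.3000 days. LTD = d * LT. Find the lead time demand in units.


LTD = 187.6403 * 23.3000 = 4372.0190

4372.0190 units


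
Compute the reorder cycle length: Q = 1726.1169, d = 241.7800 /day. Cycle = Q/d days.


Cycle = 1726.1169 / 241.7800 = 7.1392

7.1392 days


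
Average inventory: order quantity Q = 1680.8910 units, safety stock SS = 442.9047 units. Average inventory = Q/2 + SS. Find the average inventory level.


Q/2 = 840.4455
Avg = 840.4455 + 442.9047 = 1283.3502

1283.3502 units


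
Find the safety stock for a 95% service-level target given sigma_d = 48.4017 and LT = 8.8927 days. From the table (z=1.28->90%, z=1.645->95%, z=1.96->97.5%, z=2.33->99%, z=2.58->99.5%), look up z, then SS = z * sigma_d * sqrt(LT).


From the table, SL = 95% corresponds to z = 1.645
sqrt(LT) = sqrt(8.8927) = 2.9821
SS = 1.645 * 48.4017 * 2.9821 = 237.4342

237.4342 units


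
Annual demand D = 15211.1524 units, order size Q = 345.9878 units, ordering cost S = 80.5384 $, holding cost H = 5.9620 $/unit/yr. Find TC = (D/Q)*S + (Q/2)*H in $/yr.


Ordering cost = D*S/Q = 3540.8239
Holding cost = Q*H/2 = 1031.3896
TC = 3540.8239 + 1031.3896 = 4572.2135

4572.2135 $/yr


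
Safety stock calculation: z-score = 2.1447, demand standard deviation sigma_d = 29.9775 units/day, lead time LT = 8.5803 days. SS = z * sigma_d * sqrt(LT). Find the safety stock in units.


sqrt(LT) = sqrt(8.5803) = 2.9292
SS = 2.1447 * 29.9775 * 2.9292 = 188.3273

188.3273 units


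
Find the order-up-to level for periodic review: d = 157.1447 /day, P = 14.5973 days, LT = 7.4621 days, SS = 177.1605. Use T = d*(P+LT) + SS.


P + LT = 22.0594
d*(P+LT) = 157.1447 * 22.0594 = 3466.5178
T = 3466.5178 + 177.1605 = 3643.6783

3643.6783 units


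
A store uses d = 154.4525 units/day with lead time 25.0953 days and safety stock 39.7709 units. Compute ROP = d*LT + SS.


d*LT = 154.4525 * 25.0953 = 3876.0318
ROP = 3876.0318 + 39.7709 = 3915.8027

3915.8027 units


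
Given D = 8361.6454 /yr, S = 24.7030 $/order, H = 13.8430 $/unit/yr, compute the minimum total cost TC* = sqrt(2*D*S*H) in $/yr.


2*D*S*H = 5718757.2108
TC* = sqrt(5718757.2108) = 2391.3923

2391.3923 $/yr


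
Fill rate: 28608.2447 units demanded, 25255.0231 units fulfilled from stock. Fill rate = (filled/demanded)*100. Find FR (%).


FR = 25255.0231 / 28608.2447 * 100 = 88.2788

88.2788%


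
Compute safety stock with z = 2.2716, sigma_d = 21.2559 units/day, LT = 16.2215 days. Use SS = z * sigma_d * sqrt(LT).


sqrt(LT) = sqrt(16.2215) = 4.0276
SS = 2.2716 * 21.2559 * 4.0276 = 194.4719

194.4719 units
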